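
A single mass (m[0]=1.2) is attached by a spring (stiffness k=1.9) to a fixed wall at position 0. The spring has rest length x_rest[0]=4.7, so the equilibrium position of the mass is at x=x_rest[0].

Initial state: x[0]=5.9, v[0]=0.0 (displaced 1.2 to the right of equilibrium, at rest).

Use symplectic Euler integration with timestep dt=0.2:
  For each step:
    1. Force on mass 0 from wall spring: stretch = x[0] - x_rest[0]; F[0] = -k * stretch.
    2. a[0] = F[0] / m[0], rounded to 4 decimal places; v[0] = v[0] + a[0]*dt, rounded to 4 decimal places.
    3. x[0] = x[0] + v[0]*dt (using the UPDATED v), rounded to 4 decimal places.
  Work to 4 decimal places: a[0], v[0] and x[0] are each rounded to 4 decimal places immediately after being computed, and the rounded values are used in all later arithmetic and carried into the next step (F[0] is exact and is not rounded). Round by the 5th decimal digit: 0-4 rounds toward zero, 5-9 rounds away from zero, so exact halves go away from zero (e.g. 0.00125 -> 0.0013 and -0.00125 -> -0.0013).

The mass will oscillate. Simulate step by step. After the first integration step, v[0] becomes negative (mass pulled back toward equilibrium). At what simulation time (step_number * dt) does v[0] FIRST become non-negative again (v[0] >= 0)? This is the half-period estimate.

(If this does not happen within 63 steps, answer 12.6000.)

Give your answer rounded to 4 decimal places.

Answer: 2.6000

Derivation:
Step 0: x=[5.9000] v=[0.0000]
Step 1: x=[5.8240] v=[-0.3800]
Step 2: x=[5.6768] v=[-0.7359]
Step 3: x=[5.4678] v=[-1.0452]
Step 4: x=[5.2101] v=[-1.2883]
Step 5: x=[4.9201] v=[-1.4498]
Step 6: x=[4.6162] v=[-1.5195]
Step 7: x=[4.3176] v=[-1.4930]
Step 8: x=[4.0432] v=[-1.3719]
Step 9: x=[3.8104] v=[-1.1639]
Step 10: x=[3.6340] v=[-0.8822]
Step 11: x=[3.5251] v=[-0.5446]
Step 12: x=[3.4906] v=[-0.1725]
Step 13: x=[3.5327] v=[0.2105]
First v>=0 after going negative at step 13, time=2.6000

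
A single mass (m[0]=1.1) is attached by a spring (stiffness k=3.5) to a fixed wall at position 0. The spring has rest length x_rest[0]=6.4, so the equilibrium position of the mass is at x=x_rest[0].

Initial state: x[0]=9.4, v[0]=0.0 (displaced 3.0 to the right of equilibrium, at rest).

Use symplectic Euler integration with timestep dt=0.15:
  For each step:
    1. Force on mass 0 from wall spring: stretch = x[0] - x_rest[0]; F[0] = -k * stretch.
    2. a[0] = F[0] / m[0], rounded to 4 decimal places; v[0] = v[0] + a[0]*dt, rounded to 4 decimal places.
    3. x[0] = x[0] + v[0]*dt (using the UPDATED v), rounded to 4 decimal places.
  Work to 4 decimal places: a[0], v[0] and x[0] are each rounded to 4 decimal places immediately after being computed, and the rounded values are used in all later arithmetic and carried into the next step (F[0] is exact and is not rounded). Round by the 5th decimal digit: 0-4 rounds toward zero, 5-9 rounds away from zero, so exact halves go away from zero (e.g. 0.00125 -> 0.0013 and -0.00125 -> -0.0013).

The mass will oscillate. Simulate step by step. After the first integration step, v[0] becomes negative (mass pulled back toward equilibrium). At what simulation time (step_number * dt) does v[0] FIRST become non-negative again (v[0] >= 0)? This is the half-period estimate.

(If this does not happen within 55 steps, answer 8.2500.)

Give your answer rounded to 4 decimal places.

Answer: 1.8000

Derivation:
Step 0: x=[9.4000] v=[0.0000]
Step 1: x=[9.1852] v=[-1.4318]
Step 2: x=[8.7710] v=[-2.7611]
Step 3: x=[8.1871] v=[-3.8927]
Step 4: x=[7.4753] v=[-4.7456]
Step 5: x=[6.6865] v=[-5.2588]
Step 6: x=[5.8772] v=[-5.3955]
Step 7: x=[5.1053] v=[-5.1460]
Step 8: x=[4.4261] v=[-4.5281]
Step 9: x=[3.8882] v=[-3.5860]
Step 10: x=[3.5301] v=[-2.3872]
Step 11: x=[3.3775] v=[-1.0175]
Step 12: x=[3.4413] v=[0.4251]
First v>=0 after going negative at step 12, time=1.8000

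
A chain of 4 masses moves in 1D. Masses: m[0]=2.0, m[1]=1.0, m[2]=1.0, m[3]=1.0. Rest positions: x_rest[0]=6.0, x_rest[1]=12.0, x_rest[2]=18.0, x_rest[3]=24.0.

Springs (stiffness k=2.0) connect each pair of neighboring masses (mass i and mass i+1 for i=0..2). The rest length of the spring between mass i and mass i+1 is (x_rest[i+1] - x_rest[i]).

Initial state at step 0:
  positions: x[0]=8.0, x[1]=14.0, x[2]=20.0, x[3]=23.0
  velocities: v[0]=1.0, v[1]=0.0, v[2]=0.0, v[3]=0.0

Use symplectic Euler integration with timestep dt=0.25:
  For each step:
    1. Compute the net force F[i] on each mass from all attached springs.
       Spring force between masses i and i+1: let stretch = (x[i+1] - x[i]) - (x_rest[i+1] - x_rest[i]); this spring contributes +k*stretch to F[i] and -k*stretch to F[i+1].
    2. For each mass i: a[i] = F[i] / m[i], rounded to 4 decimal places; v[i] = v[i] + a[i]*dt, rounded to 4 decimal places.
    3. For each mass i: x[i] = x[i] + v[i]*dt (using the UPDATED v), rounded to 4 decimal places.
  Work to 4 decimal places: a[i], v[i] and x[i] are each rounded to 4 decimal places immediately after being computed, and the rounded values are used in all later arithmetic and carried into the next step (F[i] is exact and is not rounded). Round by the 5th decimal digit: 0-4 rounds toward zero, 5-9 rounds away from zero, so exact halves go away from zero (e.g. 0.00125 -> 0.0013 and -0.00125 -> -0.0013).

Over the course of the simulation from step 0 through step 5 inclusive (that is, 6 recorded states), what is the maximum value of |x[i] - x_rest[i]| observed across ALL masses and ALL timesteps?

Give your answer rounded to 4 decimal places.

Step 0: x=[8.0000 14.0000 20.0000 23.0000] v=[1.0000 0.0000 0.0000 0.0000]
Step 1: x=[8.2500 14.0000 19.6250 23.3750] v=[1.0000 0.0000 -1.5000 1.5000]
Step 2: x=[8.4844 13.9844 19.0156 24.0313] v=[0.9375 -0.0625 -2.4375 2.6250]
Step 3: x=[8.6875 13.9102 18.4043 24.8106] v=[0.8125 -0.2969 -2.4453 3.1172]
Step 4: x=[8.8421 13.7449 18.0320 25.5391] v=[0.6182 -0.6612 -1.4892 2.9141]
Step 5: x=[8.9281 13.5026 18.0622 26.0793] v=[0.3439 -0.9691 0.1208 2.1606]
Max displacement = 2.9281

Answer: 2.9281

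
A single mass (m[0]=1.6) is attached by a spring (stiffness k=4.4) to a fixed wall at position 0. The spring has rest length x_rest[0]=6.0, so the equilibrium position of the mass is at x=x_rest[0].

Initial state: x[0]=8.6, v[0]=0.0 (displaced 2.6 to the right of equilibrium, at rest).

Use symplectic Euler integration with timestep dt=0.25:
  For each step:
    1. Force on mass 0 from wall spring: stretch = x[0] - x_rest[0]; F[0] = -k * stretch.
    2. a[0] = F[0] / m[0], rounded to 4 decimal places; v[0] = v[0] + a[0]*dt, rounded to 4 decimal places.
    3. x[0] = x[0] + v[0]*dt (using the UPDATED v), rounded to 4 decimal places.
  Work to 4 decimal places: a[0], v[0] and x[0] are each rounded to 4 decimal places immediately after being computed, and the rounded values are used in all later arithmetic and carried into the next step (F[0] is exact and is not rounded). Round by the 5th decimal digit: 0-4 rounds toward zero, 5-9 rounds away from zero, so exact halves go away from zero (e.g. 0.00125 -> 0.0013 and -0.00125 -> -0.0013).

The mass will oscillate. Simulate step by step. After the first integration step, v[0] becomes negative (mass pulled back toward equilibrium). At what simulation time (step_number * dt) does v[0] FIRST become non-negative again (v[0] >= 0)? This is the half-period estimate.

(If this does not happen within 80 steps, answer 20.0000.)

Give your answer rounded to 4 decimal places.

Step 0: x=[8.6000] v=[0.0000]
Step 1: x=[8.1531] v=[-1.7875]
Step 2: x=[7.3362] v=[-3.2678]
Step 3: x=[6.2896] v=[-4.1865]
Step 4: x=[5.1932] v=[-4.3856]
Step 5: x=[4.2355] v=[-3.8309]
Step 6: x=[3.5811] v=[-2.6178]
Step 7: x=[3.3424] v=[-0.9548]
Step 8: x=[3.5605] v=[0.8723]
First v>=0 after going negative at step 8, time=2.0000

Answer: 2.0000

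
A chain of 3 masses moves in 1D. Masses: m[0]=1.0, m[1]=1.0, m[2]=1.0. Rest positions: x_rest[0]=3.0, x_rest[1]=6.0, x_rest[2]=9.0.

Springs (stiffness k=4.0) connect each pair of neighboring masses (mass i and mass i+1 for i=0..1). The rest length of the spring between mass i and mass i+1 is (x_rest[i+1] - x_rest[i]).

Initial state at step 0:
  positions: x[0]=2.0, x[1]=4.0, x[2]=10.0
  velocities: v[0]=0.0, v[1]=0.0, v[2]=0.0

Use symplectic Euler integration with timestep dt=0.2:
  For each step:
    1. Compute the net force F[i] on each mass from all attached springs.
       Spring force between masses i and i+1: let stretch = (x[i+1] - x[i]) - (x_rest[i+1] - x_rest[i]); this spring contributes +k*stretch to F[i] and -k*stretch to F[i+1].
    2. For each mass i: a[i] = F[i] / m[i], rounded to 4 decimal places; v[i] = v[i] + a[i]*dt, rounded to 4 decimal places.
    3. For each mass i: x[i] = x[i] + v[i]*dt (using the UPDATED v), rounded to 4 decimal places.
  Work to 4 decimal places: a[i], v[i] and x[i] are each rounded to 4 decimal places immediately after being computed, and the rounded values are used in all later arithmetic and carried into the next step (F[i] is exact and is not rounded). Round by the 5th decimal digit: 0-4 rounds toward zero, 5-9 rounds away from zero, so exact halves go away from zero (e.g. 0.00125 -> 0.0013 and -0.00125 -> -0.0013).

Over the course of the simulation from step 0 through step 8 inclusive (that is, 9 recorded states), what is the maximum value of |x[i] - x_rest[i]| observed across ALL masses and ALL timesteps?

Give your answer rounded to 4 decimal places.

Answer: 2.0366

Derivation:
Step 0: x=[2.0000 4.0000 10.0000] v=[0.0000 0.0000 0.0000]
Step 1: x=[1.8400 4.6400 9.5200] v=[-0.8000 3.2000 -2.4000]
Step 2: x=[1.6480 5.6128 8.7392] v=[-0.9600 4.8640 -3.9040]
Step 3: x=[1.6104 6.4515 7.9382] v=[-0.1882 4.1933 -4.0051]
Step 4: x=[1.8673 6.7535 7.3793] v=[1.2847 1.5098 -2.7945]
Step 5: x=[2.4260 6.3738 7.2003] v=[2.7937 -1.8985 -0.8951]
Step 6: x=[3.1364 5.4947 7.3690] v=[3.5519 -4.3955 0.8437]
Step 7: x=[3.7441 4.5382 7.7179] v=[3.0385 -4.7827 1.7443]
Step 8: x=[3.9989 3.9634 8.0380] v=[1.2738 -2.8742 1.6005]
Max displacement = 2.0366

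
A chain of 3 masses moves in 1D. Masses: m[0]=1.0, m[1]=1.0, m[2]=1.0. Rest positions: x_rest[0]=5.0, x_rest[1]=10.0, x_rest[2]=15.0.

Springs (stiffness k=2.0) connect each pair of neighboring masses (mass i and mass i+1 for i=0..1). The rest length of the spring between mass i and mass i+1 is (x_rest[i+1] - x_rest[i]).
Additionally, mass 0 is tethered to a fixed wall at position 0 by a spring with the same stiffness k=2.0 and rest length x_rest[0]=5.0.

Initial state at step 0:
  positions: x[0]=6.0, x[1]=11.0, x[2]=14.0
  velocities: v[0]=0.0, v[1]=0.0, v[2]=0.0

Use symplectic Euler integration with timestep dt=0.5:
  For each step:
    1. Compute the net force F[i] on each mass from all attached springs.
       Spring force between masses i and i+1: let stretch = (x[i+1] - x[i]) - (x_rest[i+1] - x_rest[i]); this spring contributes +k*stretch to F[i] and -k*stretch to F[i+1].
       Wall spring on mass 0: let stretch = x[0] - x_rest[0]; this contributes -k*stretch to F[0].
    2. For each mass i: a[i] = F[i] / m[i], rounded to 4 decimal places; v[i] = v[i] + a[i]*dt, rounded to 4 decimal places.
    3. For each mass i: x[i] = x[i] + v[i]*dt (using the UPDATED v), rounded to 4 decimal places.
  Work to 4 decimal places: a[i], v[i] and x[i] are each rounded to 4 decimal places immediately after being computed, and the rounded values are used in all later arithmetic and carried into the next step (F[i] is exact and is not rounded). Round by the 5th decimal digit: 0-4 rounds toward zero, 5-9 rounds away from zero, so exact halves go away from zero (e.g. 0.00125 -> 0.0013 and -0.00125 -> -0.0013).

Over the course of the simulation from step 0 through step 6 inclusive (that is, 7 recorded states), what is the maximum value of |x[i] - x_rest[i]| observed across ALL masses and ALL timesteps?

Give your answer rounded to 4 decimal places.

Answer: 1.5782

Derivation:
Step 0: x=[6.0000 11.0000 14.0000] v=[0.0000 0.0000 0.0000]
Step 1: x=[5.5000 10.0000 15.0000] v=[-1.0000 -2.0000 2.0000]
Step 2: x=[4.5000 9.2500 16.0000] v=[-2.0000 -1.5000 2.0000]
Step 3: x=[3.6250 9.5000 16.1250] v=[-1.7500 0.5000 0.2500]
Step 4: x=[3.8750 10.1250 15.4375] v=[0.5000 1.2500 -1.3750]
Step 5: x=[5.3125 10.2813 14.5938] v=[2.8750 0.3125 -1.6875]
Step 6: x=[6.5782 10.1094 14.0938] v=[2.5313 -0.3438 -1.0000]
Max displacement = 1.5782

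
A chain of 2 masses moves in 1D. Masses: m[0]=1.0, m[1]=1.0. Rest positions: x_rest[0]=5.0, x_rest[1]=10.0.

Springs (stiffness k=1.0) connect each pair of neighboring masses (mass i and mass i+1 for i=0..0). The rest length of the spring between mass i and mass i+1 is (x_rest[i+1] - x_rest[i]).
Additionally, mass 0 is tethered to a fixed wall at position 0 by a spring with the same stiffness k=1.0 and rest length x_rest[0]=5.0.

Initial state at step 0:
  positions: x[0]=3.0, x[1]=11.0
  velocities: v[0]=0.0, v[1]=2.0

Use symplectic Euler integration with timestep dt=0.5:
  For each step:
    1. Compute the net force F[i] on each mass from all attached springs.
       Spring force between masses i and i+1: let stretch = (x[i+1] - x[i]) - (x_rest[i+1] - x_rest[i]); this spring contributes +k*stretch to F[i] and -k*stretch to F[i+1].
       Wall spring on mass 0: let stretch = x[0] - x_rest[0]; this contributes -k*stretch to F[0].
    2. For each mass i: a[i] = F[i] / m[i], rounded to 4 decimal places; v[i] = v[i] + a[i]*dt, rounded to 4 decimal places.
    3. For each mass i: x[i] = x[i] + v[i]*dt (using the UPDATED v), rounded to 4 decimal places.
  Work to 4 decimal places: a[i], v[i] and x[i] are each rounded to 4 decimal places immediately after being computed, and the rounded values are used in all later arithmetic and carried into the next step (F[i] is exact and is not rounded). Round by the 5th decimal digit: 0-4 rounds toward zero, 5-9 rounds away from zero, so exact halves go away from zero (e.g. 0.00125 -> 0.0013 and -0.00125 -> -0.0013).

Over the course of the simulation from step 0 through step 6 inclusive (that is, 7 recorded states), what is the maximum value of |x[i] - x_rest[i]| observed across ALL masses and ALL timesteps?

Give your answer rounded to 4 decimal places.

Answer: 3.1837

Derivation:
Step 0: x=[3.0000 11.0000] v=[0.0000 2.0000]
Step 1: x=[4.2500 11.2500] v=[2.5000 0.5000]
Step 2: x=[6.1875 11.0000] v=[3.8750 -0.5000]
Step 3: x=[7.7813 10.7969] v=[3.1875 -0.4063]
Step 4: x=[8.1837 11.0899] v=[0.8047 0.5859]
Step 5: x=[7.2667 11.9063] v=[-1.8341 1.6328]
Step 6: x=[5.6929 12.8128] v=[-3.1477 1.8130]
Max displacement = 3.1837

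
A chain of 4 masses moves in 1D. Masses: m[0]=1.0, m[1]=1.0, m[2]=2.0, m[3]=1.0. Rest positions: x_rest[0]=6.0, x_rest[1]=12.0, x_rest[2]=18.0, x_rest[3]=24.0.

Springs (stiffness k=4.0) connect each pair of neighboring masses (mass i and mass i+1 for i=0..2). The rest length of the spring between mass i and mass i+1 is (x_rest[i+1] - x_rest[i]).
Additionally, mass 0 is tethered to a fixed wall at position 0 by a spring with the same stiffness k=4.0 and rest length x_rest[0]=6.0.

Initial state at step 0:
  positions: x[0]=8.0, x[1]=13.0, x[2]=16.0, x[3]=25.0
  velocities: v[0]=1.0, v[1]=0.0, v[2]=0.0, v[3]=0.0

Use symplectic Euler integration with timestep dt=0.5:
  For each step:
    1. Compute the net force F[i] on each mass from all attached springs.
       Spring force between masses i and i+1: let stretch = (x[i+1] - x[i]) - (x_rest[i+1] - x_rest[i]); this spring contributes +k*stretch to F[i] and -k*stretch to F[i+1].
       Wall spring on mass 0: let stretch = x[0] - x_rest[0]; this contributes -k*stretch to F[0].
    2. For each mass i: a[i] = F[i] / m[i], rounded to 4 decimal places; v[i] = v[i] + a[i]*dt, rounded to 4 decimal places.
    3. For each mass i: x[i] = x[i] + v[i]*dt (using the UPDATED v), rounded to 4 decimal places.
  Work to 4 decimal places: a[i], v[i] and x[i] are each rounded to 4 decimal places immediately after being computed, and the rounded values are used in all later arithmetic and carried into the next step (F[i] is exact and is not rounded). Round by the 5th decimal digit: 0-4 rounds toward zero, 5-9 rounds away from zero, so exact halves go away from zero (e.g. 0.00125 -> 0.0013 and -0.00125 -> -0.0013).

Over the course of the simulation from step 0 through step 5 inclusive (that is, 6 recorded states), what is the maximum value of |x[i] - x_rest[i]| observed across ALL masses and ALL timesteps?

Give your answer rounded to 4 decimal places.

Step 0: x=[8.0000 13.0000 16.0000 25.0000] v=[1.0000 0.0000 0.0000 0.0000]
Step 1: x=[5.5000 11.0000 19.0000 22.0000] v=[-5.0000 -4.0000 6.0000 -6.0000]
Step 2: x=[3.0000 11.5000 19.5000 22.0000] v=[-5.0000 1.0000 1.0000 0.0000]
Step 3: x=[6.0000 11.5000 17.2500 25.5000] v=[6.0000 0.0000 -4.5000 7.0000]
Step 4: x=[8.5000 11.7500 16.2500 26.7500] v=[5.0000 0.5000 -2.0000 2.5000]
Step 5: x=[5.7500 13.2500 18.2500 23.5000] v=[-5.5000 3.0000 4.0000 -6.5000]
Max displacement = 3.0000

Answer: 3.0000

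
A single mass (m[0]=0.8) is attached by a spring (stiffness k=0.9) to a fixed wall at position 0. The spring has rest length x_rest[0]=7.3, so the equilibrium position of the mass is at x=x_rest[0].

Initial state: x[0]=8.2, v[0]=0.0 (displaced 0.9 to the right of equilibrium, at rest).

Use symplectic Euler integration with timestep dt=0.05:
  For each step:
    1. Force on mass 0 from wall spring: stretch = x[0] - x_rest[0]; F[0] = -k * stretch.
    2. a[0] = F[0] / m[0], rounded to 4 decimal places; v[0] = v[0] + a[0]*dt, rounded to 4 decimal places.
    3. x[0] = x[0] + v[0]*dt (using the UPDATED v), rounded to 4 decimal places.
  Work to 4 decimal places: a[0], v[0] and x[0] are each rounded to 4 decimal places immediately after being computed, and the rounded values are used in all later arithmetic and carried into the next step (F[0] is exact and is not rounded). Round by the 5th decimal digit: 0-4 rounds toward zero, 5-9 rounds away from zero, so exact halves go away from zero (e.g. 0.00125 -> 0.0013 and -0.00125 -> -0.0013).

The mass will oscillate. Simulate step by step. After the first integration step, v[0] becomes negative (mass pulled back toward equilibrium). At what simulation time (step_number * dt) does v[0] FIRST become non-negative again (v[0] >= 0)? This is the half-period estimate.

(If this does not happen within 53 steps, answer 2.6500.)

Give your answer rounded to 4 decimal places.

Answer: 2.6500

Derivation:
Step 0: x=[8.2000] v=[0.0000]
Step 1: x=[8.1975] v=[-0.0506]
Step 2: x=[8.1924] v=[-0.1011]
Step 3: x=[8.1848] v=[-0.1513]
Step 4: x=[8.1747] v=[-0.2011]
Step 5: x=[8.1622] v=[-0.2503]
Step 6: x=[8.1473] v=[-0.2988]
Step 7: x=[8.1300] v=[-0.3465]
Step 8: x=[8.1103] v=[-0.3932]
Step 9: x=[8.0884] v=[-0.4388]
Step 10: x=[8.0642] v=[-0.4832]
Step 11: x=[8.0379] v=[-0.5262]
Step 12: x=[8.0095] v=[-0.5677]
Step 13: x=[7.9791] v=[-0.6076]
Step 14: x=[7.9468] v=[-0.6458]
Step 15: x=[7.9127] v=[-0.6822]
Step 16: x=[7.8769] v=[-0.7167]
Step 17: x=[7.8394] v=[-0.7492]
Step 18: x=[7.8004] v=[-0.7795]
Step 19: x=[7.7600] v=[-0.8077]
Step 20: x=[7.7183] v=[-0.8336]
Step 21: x=[7.6754] v=[-0.8571]
Step 22: x=[7.6315] v=[-0.8782]
Step 23: x=[7.5867] v=[-0.8968]
Step 24: x=[7.5411] v=[-0.9129]
Step 25: x=[7.4948] v=[-0.9265]
Step 26: x=[7.4479] v=[-0.9375]
Step 27: x=[7.4006] v=[-0.9458]
Step 28: x=[7.3530] v=[-0.9515]
Step 29: x=[7.3053] v=[-0.9545]
Step 30: x=[7.2576] v=[-0.9548]
Step 31: x=[7.2100] v=[-0.9524]
Step 32: x=[7.1626] v=[-0.9473]
Step 33: x=[7.1156] v=[-0.9396]
Step 34: x=[7.0691] v=[-0.9292]
Step 35: x=[7.0233] v=[-0.9162]
Step 36: x=[6.9783] v=[-0.9006]
Step 37: x=[6.9342] v=[-0.8825]
Step 38: x=[6.8911] v=[-0.8619]
Step 39: x=[6.8492] v=[-0.8389]
Step 40: x=[6.8085] v=[-0.8135]
Step 41: x=[6.7692] v=[-0.7859]
Step 42: x=[6.7314] v=[-0.7560]
Step 43: x=[6.6952] v=[-0.7240]
Step 44: x=[6.6607] v=[-0.6900]
Step 45: x=[6.6280] v=[-0.6540]
Step 46: x=[6.5972] v=[-0.6162]
Step 47: x=[6.5684] v=[-0.5767]
Step 48: x=[6.5416] v=[-0.5355]
Step 49: x=[6.5170] v=[-0.4928]
Step 50: x=[6.4946] v=[-0.4488]
Step 51: x=[6.4744] v=[-0.4035]
Step 52: x=[6.4565] v=[-0.3571]
Step 53: x=[6.4410] v=[-0.3097]
v[0] did not become non-negative within 53 steps; using fallback time=2.6500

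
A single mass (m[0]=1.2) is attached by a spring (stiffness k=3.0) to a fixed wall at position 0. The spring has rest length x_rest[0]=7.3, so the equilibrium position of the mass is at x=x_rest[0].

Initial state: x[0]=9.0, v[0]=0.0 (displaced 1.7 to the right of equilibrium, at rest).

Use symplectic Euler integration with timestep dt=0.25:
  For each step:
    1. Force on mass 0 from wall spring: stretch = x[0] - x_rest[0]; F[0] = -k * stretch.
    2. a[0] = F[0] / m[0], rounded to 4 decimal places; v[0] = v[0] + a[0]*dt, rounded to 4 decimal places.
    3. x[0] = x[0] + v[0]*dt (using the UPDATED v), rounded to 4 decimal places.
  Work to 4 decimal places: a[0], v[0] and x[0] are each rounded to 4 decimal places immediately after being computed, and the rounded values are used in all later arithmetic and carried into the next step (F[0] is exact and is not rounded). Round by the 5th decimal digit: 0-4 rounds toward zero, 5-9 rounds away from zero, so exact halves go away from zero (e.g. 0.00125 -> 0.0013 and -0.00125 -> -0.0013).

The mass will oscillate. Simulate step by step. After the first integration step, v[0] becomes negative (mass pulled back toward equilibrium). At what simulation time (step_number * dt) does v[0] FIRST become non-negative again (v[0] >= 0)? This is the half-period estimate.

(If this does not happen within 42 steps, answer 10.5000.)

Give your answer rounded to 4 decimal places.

Step 0: x=[9.0000] v=[0.0000]
Step 1: x=[8.7344] v=[-1.0625]
Step 2: x=[8.2447] v=[-1.9590]
Step 3: x=[7.6073] v=[-2.5495]
Step 4: x=[6.9219] v=[-2.7416]
Step 5: x=[6.2956] v=[-2.5053]
Step 6: x=[5.8262] v=[-1.8776]
Step 7: x=[5.5871] v=[-0.9565]
Step 8: x=[5.6156] v=[0.1141]
First v>=0 after going negative at step 8, time=2.0000

Answer: 2.0000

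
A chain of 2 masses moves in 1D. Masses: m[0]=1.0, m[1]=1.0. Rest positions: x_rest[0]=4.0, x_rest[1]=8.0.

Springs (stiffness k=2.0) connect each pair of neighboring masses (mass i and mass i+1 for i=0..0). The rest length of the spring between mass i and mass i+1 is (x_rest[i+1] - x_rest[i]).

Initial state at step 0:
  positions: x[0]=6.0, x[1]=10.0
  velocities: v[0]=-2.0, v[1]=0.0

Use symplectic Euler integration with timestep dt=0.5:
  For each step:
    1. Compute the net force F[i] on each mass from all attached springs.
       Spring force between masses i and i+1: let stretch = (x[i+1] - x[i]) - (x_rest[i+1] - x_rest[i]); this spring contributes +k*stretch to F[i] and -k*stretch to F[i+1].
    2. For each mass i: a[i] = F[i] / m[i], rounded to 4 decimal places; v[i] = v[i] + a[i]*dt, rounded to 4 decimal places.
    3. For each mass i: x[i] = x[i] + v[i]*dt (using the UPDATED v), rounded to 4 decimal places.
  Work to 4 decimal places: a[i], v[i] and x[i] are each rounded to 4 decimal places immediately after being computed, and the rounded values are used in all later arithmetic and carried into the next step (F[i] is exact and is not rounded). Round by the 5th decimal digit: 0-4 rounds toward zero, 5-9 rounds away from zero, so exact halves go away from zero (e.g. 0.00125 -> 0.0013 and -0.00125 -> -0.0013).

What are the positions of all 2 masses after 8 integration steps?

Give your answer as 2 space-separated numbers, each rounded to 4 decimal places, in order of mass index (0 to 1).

Step 0: x=[6.0000 10.0000] v=[-2.0000 0.0000]
Step 1: x=[5.0000 10.0000] v=[-2.0000 0.0000]
Step 2: x=[4.5000 9.5000] v=[-1.0000 -1.0000]
Step 3: x=[4.5000 8.5000] v=[0.0000 -2.0000]
Step 4: x=[4.5000 7.5000] v=[0.0000 -2.0000]
Step 5: x=[4.0000 7.0000] v=[-1.0000 -1.0000]
Step 6: x=[3.0000 7.0000] v=[-2.0000 0.0000]
Step 7: x=[2.0000 7.0000] v=[-2.0000 0.0000]
Step 8: x=[1.5000 6.5000] v=[-1.0000 -1.0000]

Answer: 1.5000 6.5000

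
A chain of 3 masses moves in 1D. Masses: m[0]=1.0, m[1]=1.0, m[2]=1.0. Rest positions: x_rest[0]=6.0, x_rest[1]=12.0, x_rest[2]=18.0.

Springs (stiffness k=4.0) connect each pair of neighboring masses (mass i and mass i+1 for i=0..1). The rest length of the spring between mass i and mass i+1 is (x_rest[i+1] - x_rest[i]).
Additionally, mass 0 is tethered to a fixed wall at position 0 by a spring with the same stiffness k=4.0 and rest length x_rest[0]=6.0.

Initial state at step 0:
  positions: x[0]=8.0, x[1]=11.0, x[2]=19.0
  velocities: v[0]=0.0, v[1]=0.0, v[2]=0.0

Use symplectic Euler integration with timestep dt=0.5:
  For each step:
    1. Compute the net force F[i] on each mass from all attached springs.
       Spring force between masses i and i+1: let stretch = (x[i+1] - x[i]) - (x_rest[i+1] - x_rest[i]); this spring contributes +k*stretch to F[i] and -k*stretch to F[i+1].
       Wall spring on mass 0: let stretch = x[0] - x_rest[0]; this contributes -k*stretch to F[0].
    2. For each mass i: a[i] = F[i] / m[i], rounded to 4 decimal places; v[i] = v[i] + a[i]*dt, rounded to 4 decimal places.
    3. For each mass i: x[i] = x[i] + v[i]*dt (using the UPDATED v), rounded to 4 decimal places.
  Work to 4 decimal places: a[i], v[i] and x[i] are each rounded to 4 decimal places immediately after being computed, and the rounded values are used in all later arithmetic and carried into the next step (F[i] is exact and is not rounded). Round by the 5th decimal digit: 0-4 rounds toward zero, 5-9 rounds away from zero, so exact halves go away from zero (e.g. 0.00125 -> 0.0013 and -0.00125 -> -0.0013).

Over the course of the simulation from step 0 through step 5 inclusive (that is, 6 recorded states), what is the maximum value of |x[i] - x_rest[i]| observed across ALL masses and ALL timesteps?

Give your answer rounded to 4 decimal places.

Answer: 4.0000

Derivation:
Step 0: x=[8.0000 11.0000 19.0000] v=[0.0000 0.0000 0.0000]
Step 1: x=[3.0000 16.0000 17.0000] v=[-10.0000 10.0000 -4.0000]
Step 2: x=[8.0000 9.0000 20.0000] v=[10.0000 -14.0000 6.0000]
Step 3: x=[6.0000 12.0000 18.0000] v=[-4.0000 6.0000 -4.0000]
Step 4: x=[4.0000 15.0000 16.0000] v=[-4.0000 6.0000 -4.0000]
Step 5: x=[9.0000 8.0000 19.0000] v=[10.0000 -14.0000 6.0000]
Max displacement = 4.0000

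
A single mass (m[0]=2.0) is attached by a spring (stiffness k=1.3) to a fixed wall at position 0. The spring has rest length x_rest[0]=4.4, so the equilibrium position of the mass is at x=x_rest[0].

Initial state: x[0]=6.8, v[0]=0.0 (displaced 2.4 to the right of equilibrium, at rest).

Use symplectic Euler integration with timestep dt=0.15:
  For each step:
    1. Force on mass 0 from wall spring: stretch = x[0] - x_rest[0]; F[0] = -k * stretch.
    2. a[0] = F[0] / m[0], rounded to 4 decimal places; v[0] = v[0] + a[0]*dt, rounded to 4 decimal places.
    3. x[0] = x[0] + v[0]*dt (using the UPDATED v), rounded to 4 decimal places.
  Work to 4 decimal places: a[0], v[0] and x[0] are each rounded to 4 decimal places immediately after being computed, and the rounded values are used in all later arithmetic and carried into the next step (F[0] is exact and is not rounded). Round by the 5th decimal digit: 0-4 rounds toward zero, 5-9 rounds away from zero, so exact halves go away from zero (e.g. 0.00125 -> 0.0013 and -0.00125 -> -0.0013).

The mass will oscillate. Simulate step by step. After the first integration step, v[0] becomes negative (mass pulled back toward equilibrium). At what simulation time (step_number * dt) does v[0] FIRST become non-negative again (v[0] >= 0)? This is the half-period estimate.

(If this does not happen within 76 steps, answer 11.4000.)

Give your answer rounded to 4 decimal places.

Answer: 3.9000

Derivation:
Step 0: x=[6.8000] v=[0.0000]
Step 1: x=[6.7649] v=[-0.2340]
Step 2: x=[6.6952] v=[-0.4646]
Step 3: x=[6.5919] v=[-0.6884]
Step 4: x=[6.4566] v=[-0.9021]
Step 5: x=[6.2912] v=[-1.1026]
Step 6: x=[6.0982] v=[-1.2870]
Step 7: x=[5.8803] v=[-1.4526]
Step 8: x=[5.6408] v=[-1.5969]
Step 9: x=[5.3831] v=[-1.7179]
Step 10: x=[5.1110] v=[-1.8138]
Step 11: x=[4.8285] v=[-1.8831]
Step 12: x=[4.5398] v=[-1.9249]
Step 13: x=[4.2490] v=[-1.9385]
Step 14: x=[3.9604] v=[-1.9238]
Step 15: x=[3.6783] v=[-1.8809]
Step 16: x=[3.4067] v=[-1.8105]
Step 17: x=[3.1496] v=[-1.7137]
Step 18: x=[2.9108] v=[-1.5918]
Step 19: x=[2.6938] v=[-1.4466]
Step 20: x=[2.5018] v=[-1.2803]
Step 21: x=[2.3375] v=[-1.0952]
Step 22: x=[2.2034] v=[-0.8941]
Step 23: x=[2.1014] v=[-0.6799]
Step 24: x=[2.0330] v=[-0.4558]
Step 25: x=[1.9993] v=[-0.2250]
Step 26: x=[2.0007] v=[0.0091]
First v>=0 after going negative at step 26, time=3.9000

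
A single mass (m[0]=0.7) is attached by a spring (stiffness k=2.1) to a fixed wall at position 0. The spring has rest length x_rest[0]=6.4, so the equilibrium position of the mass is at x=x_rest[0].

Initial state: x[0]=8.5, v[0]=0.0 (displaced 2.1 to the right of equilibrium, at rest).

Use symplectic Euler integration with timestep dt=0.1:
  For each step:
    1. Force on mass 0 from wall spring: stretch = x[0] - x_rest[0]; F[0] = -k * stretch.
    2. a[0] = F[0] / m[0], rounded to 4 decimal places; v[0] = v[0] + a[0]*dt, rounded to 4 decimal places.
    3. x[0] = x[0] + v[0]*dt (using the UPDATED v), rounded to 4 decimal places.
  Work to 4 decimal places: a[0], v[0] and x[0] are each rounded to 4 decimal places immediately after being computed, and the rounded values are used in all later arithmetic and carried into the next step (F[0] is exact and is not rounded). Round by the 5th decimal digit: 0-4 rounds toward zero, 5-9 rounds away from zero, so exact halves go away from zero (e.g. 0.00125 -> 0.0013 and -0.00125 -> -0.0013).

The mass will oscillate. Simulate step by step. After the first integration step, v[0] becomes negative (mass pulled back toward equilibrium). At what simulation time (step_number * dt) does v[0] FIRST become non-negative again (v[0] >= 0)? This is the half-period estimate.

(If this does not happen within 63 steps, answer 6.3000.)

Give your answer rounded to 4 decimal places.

Step 0: x=[8.5000] v=[0.0000]
Step 1: x=[8.4370] v=[-0.6300]
Step 2: x=[8.3129] v=[-1.2411]
Step 3: x=[8.1314] v=[-1.8150]
Step 4: x=[7.8980] v=[-2.3344]
Step 5: x=[7.6196] v=[-2.7838]
Step 6: x=[7.3046] v=[-3.1497]
Step 7: x=[6.9625] v=[-3.4211]
Step 8: x=[6.6035] v=[-3.5899]
Step 9: x=[6.2384] v=[-3.6510]
Step 10: x=[5.8782] v=[-3.6025]
Step 11: x=[5.5336] v=[-3.4460]
Step 12: x=[5.2150] v=[-3.1861]
Step 13: x=[4.9319] v=[-2.8306]
Step 14: x=[4.6929] v=[-2.3902]
Step 15: x=[4.5051] v=[-1.8781]
Step 16: x=[4.3741] v=[-1.3096]
Step 17: x=[4.3039] v=[-0.7018]
Step 18: x=[4.2966] v=[-0.0730]
Step 19: x=[4.3524] v=[0.5580]
First v>=0 after going negative at step 19, time=1.9000

Answer: 1.9000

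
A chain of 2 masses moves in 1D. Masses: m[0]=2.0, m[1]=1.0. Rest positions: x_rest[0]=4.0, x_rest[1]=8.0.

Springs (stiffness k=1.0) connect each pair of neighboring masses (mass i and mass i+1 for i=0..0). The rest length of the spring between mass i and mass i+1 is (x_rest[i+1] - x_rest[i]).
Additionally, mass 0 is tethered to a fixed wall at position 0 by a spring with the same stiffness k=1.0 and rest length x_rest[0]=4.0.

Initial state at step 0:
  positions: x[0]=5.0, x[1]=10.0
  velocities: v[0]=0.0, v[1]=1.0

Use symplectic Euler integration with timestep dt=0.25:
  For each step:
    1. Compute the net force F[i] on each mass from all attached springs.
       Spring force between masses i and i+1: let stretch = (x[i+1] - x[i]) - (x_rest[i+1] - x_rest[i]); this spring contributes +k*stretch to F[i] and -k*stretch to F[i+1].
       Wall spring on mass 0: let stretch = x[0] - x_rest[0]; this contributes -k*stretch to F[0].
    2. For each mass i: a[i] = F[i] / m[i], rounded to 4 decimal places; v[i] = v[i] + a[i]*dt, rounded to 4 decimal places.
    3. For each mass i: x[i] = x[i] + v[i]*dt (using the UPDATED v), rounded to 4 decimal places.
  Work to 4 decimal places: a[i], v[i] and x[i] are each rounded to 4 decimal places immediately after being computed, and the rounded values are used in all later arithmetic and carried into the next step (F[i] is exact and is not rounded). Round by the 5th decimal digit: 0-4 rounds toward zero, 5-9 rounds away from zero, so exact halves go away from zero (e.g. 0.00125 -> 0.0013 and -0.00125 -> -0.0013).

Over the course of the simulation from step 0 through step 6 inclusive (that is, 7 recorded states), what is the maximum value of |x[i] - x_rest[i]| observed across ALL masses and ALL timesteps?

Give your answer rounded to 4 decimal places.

Step 0: x=[5.0000 10.0000] v=[0.0000 1.0000]
Step 1: x=[5.0000 10.1875] v=[0.0000 0.7500]
Step 2: x=[5.0059 10.3008] v=[0.0235 0.4531]
Step 3: x=[5.0208 10.3332] v=[0.0596 0.1294]
Step 4: x=[5.0448 10.2835] v=[0.0961 -0.1987]
Step 5: x=[5.0749 10.1564] v=[0.1204 -0.5084]
Step 6: x=[5.1052 9.9617] v=[0.1212 -0.7788]
Max displacement = 2.3332

Answer: 2.3332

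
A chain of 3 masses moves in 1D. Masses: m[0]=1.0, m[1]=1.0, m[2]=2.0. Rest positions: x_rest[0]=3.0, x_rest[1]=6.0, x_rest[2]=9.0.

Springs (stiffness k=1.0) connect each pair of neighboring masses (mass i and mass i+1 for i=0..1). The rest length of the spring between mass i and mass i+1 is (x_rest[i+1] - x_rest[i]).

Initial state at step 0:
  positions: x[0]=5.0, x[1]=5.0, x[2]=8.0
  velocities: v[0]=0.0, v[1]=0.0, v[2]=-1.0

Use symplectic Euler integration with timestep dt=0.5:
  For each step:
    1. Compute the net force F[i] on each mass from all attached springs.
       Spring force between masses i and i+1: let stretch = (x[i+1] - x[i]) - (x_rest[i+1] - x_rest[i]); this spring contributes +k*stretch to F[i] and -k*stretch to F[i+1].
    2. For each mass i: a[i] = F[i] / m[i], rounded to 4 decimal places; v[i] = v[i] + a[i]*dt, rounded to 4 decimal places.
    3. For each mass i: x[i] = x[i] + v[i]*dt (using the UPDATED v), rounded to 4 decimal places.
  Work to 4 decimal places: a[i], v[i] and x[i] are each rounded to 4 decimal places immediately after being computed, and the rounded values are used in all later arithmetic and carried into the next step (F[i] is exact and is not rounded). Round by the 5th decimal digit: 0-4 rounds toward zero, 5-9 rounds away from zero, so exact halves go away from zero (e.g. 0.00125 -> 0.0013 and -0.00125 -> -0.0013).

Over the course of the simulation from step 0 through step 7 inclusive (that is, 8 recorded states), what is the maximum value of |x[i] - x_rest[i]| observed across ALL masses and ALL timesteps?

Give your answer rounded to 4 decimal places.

Answer: 3.7668

Derivation:
Step 0: x=[5.0000 5.0000 8.0000] v=[0.0000 0.0000 -1.0000]
Step 1: x=[4.2500 5.7500 7.5000] v=[-1.5000 1.5000 -1.0000]
Step 2: x=[3.1250 6.5625 7.1563] v=[-2.2500 1.6250 -0.6875]
Step 3: x=[2.1094 6.6641 7.1133] v=[-2.0313 0.2032 -0.0860]
Step 4: x=[1.4824 5.7393 7.3892] v=[-1.2540 -1.8496 0.5517]
Step 5: x=[1.1696 4.1628 7.8339] v=[-0.6256 -3.1531 0.8893]
Step 6: x=[0.8551 2.7557 8.1947] v=[-0.6290 -2.8142 0.7215]
Step 7: x=[0.2658 2.2332 8.2506] v=[-1.1787 -1.0450 0.1118]
Max displacement = 3.7668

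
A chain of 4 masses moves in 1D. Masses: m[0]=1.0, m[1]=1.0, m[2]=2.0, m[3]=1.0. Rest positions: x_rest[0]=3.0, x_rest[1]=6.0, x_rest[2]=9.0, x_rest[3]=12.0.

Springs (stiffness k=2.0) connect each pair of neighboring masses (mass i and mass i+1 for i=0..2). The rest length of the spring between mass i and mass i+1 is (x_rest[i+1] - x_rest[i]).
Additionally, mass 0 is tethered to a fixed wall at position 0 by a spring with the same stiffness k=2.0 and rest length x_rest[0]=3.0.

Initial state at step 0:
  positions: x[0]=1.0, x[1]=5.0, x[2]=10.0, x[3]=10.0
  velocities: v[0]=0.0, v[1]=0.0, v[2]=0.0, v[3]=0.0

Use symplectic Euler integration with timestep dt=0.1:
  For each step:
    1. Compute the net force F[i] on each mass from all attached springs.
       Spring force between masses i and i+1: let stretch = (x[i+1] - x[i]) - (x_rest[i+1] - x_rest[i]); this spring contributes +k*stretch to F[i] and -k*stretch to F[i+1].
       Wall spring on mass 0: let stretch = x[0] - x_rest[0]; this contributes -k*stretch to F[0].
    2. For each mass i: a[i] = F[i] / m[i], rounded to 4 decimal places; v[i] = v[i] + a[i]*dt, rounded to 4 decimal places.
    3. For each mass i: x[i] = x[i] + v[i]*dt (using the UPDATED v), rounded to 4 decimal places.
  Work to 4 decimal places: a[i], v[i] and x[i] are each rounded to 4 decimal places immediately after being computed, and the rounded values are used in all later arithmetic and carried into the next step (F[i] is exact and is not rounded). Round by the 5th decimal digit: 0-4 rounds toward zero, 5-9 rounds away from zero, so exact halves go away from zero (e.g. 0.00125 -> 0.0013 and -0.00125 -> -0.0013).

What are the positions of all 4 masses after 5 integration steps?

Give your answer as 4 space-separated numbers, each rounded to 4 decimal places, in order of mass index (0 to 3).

Answer: 1.8319 5.2795 9.3112 10.8253

Derivation:
Step 0: x=[1.0000 5.0000 10.0000 10.0000] v=[0.0000 0.0000 0.0000 0.0000]
Step 1: x=[1.0600 5.0200 9.9500 10.0600] v=[0.6000 0.2000 -0.5000 0.6000]
Step 2: x=[1.1780 5.0594 9.8518 10.1778] v=[1.1800 0.3940 -0.9820 1.1780]
Step 3: x=[1.3501 5.1170 9.7089 10.3491] v=[1.7207 0.5762 -1.4286 1.7128]
Step 4: x=[1.5705 5.1911 9.5265 10.5676] v=[2.2041 0.7412 -1.8238 2.1848]
Step 5: x=[1.8319 5.2795 9.3112 10.8253] v=[2.6141 0.8842 -2.1532 2.5766]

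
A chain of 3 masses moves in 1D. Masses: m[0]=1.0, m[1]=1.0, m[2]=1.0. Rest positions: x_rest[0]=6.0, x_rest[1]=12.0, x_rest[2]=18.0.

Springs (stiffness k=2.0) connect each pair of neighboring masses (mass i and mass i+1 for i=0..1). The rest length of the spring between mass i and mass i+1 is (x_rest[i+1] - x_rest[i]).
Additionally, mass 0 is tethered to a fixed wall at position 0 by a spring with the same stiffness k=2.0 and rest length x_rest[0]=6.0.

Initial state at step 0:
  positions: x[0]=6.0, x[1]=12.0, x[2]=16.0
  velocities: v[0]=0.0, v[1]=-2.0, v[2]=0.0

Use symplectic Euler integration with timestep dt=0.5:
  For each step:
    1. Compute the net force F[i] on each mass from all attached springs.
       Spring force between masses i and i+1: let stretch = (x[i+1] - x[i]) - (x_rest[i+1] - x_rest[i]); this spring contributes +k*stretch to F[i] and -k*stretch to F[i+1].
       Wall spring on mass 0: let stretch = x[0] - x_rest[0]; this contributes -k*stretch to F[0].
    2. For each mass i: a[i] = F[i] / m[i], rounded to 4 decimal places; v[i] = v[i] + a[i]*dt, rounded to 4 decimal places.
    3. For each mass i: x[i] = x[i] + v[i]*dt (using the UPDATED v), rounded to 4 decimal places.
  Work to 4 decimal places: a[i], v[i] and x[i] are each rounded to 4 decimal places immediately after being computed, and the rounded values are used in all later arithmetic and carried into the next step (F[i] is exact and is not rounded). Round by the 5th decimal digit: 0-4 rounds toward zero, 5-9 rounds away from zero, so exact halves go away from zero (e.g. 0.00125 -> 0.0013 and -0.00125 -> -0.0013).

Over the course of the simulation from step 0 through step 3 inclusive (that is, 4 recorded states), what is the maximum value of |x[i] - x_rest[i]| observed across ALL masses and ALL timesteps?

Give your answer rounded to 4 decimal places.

Answer: 2.5000

Derivation:
Step 0: x=[6.0000 12.0000 16.0000] v=[0.0000 -2.0000 0.0000]
Step 1: x=[6.0000 10.0000 17.0000] v=[0.0000 -4.0000 2.0000]
Step 2: x=[5.0000 9.5000 17.5000] v=[-2.0000 -1.0000 1.0000]
Step 3: x=[3.7500 10.7500 17.0000] v=[-2.5000 2.5000 -1.0000]
Max displacement = 2.5000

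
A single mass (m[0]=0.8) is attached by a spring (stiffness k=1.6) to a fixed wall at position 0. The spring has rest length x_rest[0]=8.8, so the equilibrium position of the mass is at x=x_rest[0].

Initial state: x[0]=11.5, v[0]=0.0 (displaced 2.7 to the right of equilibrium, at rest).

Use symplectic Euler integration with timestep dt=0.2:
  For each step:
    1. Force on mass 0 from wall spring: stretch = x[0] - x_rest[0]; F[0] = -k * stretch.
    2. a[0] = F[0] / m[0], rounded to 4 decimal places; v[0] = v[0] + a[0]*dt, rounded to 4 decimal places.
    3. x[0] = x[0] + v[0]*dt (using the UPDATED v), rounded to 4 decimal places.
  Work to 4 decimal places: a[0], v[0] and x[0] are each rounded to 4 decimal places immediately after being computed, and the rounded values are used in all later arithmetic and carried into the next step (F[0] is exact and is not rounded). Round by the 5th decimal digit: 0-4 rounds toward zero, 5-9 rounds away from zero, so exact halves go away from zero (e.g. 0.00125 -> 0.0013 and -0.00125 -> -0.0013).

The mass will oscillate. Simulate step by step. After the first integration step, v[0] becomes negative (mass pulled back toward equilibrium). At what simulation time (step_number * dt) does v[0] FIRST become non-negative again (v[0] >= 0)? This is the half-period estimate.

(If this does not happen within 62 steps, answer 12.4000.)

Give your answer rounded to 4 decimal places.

Step 0: x=[11.5000] v=[0.0000]
Step 1: x=[11.2840] v=[-1.0800]
Step 2: x=[10.8693] v=[-2.0736]
Step 3: x=[10.2890] v=[-2.9013]
Step 4: x=[9.5896] v=[-3.4969]
Step 5: x=[8.8271] v=[-3.8127]
Step 6: x=[8.0624] v=[-3.8235]
Step 7: x=[7.3567] v=[-3.5285]
Step 8: x=[6.7665] v=[-2.9512]
Step 9: x=[6.3389] v=[-2.1378]
Step 10: x=[6.1082] v=[-1.1534]
Step 11: x=[6.0929] v=[-0.0767]
Step 12: x=[6.2941] v=[1.0061]
First v>=0 after going negative at step 12, time=2.4000

Answer: 2.4000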